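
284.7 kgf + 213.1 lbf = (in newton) 3740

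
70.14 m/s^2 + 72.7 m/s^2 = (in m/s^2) 142.8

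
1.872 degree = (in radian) 0.03267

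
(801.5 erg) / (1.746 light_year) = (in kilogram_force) 4.948e-22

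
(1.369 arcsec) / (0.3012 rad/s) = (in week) 3.643e-11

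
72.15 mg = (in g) 0.07215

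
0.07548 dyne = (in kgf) 7.697e-08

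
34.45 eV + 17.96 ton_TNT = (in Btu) 7.122e+07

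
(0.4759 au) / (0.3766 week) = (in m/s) 3.126e+05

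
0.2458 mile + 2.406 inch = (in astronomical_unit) 2.645e-09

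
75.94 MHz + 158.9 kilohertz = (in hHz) 7.61e+05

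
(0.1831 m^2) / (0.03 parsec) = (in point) 5.607e-13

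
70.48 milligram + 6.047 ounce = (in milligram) 1.715e+05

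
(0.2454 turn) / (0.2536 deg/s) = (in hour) 0.09677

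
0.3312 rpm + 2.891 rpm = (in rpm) 3.222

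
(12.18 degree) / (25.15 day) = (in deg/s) 5.605e-06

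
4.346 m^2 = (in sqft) 46.78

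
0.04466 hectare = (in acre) 0.1104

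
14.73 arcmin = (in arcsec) 883.8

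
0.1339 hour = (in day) 0.005579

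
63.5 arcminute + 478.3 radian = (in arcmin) 1.644e+06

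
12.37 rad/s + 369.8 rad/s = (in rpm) 3649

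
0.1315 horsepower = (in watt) 98.06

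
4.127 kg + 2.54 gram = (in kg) 4.13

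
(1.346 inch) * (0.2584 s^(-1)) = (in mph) 0.01976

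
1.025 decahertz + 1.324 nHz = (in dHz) 102.5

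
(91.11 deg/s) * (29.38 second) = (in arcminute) 1.606e+05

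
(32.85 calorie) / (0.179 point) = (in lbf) 4.893e+05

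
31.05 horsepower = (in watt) 2.315e+04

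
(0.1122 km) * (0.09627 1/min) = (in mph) 0.4027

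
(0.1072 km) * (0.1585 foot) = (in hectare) 0.0005179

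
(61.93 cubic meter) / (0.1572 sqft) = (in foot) 1.391e+04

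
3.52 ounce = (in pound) 0.22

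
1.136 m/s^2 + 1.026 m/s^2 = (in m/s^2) 2.162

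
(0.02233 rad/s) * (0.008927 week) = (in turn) 19.19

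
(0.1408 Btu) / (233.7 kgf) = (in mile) 4.028e-05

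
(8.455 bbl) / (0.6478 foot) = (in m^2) 6.808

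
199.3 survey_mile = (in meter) 3.207e+05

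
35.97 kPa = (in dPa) 3.597e+05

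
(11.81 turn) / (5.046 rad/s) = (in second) 14.71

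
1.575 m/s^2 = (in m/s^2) 1.575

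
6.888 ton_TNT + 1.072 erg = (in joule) 2.882e+10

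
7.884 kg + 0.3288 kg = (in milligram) 8.213e+06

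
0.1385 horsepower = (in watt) 103.3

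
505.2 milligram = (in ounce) 0.01782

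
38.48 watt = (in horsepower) 0.0516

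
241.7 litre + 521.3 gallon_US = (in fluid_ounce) 7.49e+04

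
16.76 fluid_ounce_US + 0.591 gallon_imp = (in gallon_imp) 0.7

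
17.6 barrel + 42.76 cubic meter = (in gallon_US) 1.204e+04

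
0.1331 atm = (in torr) 101.2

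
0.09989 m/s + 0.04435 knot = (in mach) 0.0003604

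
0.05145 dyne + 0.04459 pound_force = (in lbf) 0.04459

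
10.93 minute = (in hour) 0.1822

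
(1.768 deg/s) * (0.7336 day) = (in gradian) 1.245e+05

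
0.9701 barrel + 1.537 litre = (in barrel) 0.9798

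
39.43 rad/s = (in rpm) 376.5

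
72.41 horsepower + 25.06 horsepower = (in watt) 7.268e+04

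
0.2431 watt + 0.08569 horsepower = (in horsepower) 0.08602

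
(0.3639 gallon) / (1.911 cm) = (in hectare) 7.208e-06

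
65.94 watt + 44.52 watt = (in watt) 110.5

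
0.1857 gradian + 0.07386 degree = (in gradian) 0.2678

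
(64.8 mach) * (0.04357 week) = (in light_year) 6.146e-08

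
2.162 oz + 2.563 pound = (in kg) 1.224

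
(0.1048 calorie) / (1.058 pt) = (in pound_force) 264.1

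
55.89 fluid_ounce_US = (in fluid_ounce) 55.89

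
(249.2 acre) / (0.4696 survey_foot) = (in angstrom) 7.046e+16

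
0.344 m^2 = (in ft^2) 3.703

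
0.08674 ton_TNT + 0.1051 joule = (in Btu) 3.44e+05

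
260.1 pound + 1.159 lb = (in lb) 261.3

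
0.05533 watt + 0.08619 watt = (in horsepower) 0.0001898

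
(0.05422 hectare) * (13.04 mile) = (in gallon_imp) 2.503e+09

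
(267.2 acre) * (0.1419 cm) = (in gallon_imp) 3.375e+05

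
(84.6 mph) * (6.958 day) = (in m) 2.274e+07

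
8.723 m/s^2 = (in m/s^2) 8.723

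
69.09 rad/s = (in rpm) 659.8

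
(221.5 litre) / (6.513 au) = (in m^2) 2.273e-13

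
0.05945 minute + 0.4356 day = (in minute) 627.3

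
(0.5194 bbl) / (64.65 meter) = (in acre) 3.156e-07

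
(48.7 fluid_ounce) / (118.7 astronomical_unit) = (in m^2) 8.111e-17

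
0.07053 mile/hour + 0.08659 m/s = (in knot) 0.2296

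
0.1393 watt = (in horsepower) 0.0001868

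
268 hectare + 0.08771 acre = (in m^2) 2.68e+06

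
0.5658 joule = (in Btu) 0.0005363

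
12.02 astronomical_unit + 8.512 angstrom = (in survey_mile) 1.117e+09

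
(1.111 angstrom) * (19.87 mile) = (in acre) 8.779e-10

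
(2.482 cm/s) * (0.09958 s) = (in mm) 2.472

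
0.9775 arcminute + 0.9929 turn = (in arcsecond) 1.287e+06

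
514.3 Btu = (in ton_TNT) 0.0001297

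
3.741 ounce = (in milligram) 1.061e+05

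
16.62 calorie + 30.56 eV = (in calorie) 16.62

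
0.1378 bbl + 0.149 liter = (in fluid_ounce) 745.9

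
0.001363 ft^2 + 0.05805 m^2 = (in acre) 1.438e-05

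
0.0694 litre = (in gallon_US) 0.01833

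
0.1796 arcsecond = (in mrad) 0.0008707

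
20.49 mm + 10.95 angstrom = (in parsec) 6.64e-19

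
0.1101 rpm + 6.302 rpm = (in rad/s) 0.6715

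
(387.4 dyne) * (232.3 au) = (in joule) 1.346e+11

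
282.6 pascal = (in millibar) 2.826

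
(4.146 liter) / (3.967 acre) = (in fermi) 2.583e+08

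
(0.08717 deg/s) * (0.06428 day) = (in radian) 8.45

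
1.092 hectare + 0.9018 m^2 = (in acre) 2.699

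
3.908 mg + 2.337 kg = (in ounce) 82.44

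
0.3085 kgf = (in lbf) 0.6801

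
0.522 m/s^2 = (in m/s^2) 0.522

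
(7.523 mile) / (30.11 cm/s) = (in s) 4.021e+04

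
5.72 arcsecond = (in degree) 0.001589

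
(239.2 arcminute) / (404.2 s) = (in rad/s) 0.0001721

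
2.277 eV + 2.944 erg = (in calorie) 7.036e-08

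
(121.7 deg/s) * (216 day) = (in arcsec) 8.176e+12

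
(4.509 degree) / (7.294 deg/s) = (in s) 0.6182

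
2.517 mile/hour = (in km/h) 4.051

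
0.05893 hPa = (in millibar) 0.05893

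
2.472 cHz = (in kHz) 2.472e-05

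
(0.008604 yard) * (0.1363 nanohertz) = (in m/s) 1.072e-12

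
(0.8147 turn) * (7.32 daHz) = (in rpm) 3578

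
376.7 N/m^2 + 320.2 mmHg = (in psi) 6.246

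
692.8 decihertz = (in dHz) 692.8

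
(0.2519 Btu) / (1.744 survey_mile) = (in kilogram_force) 0.009656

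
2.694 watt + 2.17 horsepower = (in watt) 1621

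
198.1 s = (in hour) 0.05503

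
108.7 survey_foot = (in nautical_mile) 0.01789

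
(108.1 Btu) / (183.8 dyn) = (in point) 1.759e+11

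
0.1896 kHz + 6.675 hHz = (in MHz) 0.0008571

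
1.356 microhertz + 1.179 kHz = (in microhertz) 1.179e+09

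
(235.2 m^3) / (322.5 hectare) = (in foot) 0.0002393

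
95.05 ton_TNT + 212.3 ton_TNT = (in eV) 8.026e+30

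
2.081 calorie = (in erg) 8.707e+07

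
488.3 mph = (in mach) 0.6411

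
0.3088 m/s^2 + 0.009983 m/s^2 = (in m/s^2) 0.3188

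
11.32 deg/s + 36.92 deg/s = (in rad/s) 0.8419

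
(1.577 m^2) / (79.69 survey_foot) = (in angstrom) 6.493e+08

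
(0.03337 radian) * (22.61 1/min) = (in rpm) 0.1201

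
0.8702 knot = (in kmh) 1.612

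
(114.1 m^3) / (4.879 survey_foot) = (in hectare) 0.007673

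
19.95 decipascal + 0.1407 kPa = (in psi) 0.0207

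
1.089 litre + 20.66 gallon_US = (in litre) 79.3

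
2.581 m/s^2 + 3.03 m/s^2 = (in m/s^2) 5.611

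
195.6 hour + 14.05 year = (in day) 5136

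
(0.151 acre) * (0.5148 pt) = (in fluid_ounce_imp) 3906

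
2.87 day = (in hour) 68.88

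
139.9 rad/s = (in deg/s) 8016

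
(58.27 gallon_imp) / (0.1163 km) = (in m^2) 0.002278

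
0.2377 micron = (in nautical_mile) 1.283e-10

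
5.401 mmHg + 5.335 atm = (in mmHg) 4060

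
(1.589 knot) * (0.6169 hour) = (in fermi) 1.815e+18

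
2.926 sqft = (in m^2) 0.2718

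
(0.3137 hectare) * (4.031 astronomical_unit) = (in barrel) 1.19e+16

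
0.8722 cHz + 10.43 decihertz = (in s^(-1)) 1.052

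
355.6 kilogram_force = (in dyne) 3.487e+08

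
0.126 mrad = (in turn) 2.005e-05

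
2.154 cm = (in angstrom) 2.154e+08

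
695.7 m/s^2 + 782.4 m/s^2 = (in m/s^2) 1478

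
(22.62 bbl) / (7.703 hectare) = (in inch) 0.001838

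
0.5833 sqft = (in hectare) 5.419e-06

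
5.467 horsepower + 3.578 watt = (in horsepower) 5.472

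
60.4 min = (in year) 0.0001149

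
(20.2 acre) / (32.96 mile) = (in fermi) 1.541e+15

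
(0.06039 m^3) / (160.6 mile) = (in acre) 5.774e-11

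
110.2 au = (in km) 1.649e+10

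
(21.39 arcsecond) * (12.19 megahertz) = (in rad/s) 1264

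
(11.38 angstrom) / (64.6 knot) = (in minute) 5.707e-13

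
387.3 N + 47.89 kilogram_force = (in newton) 856.9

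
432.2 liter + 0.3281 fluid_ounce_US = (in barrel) 2.719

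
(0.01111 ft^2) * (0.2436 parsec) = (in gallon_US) 2.05e+15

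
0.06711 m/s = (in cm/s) 6.711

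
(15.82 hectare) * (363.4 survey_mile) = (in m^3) 9.252e+10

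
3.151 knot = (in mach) 0.004761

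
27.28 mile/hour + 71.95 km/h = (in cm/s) 3218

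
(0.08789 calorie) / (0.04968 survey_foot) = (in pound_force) 5.459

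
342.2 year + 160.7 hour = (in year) 342.2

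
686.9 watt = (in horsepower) 0.9211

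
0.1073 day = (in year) 0.000294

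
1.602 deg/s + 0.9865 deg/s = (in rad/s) 0.04518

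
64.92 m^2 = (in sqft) 698.8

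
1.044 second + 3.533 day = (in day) 3.533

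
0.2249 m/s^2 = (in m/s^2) 0.2249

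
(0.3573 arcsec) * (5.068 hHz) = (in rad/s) 0.0008779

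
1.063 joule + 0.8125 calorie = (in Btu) 0.00423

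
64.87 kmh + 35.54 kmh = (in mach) 0.08191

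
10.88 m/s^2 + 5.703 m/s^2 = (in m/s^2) 16.58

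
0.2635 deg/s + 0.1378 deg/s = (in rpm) 0.06688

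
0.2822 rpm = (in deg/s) 1.693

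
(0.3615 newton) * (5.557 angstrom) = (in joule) 2.009e-10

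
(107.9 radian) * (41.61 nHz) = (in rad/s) 4.49e-06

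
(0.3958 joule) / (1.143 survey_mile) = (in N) 0.0002152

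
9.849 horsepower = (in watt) 7344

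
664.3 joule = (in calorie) 158.8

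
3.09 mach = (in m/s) 1052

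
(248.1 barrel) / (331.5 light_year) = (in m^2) 1.258e-17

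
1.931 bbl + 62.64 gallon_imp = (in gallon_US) 156.3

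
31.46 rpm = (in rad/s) 3.294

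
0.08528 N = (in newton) 0.08528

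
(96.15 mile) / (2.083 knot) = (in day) 1.671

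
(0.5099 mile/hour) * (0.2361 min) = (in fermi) 3.229e+15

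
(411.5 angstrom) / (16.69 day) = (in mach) 8.381e-17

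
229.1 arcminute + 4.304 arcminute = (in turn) 0.01081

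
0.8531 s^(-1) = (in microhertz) 8.531e+05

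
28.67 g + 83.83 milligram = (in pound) 0.06339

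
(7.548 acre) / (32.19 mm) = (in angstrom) 9.489e+15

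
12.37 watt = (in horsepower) 0.01659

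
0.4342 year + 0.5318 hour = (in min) 2.282e+05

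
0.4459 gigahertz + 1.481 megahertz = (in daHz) 4.474e+07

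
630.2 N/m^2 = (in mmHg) 4.727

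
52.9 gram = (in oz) 1.866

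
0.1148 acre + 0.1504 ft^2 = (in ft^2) 5001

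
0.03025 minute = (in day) 2.101e-05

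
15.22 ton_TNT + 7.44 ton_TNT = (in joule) 9.481e+10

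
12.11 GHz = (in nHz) 1.211e+19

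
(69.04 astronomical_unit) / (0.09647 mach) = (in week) 5.199e+05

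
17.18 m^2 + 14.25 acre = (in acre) 14.25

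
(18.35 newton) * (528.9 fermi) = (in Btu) 9.199e-15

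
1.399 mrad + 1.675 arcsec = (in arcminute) 4.837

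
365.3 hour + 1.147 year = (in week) 61.98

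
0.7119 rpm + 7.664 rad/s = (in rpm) 73.9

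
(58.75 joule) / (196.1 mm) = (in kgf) 30.55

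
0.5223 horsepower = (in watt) 389.5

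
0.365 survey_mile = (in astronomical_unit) 3.927e-09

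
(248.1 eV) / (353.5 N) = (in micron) 1.124e-13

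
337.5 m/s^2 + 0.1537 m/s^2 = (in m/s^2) 337.7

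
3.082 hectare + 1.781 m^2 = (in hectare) 3.082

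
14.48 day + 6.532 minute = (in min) 2.086e+04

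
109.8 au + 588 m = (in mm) 1.643e+16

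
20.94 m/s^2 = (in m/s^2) 20.94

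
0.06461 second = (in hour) 1.795e-05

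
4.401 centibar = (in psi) 0.6383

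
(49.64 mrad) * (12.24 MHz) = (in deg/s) 3.481e+07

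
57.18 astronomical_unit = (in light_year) 0.0009042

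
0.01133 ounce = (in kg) 0.0003212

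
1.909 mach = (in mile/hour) 1454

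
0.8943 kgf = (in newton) 8.77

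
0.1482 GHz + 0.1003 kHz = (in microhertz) 1.482e+14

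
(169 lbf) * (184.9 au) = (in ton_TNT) 4.97e+06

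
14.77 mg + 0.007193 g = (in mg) 21.96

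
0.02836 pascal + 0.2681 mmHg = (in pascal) 35.77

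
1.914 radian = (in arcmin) 6580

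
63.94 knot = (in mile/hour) 73.58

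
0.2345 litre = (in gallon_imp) 0.05158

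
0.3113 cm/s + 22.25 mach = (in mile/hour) 1.695e+04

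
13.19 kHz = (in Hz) 1.319e+04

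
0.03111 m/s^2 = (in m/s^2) 0.03111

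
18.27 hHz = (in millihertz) 1.827e+06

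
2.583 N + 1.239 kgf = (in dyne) 1.473e+06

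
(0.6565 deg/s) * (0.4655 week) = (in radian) 3226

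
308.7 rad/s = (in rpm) 2948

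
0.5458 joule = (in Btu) 0.0005173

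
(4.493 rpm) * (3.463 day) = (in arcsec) 2.904e+10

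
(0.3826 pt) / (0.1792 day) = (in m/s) 8.718e-09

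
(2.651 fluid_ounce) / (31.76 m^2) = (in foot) 8.099e-06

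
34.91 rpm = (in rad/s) 3.656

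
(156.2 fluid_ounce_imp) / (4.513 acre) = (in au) 1.624e-18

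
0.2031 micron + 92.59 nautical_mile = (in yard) 1.875e+05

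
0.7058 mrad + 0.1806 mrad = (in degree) 0.05079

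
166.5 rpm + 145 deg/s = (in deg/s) 1144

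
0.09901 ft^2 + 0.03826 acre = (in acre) 0.03826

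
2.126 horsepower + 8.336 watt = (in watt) 1594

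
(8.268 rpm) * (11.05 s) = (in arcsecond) 1.973e+06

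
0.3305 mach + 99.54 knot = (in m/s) 163.7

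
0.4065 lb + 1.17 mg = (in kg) 0.1844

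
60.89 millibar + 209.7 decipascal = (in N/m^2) 6110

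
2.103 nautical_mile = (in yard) 4259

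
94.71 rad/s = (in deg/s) 5426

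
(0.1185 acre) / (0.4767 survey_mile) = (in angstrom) 6.251e+09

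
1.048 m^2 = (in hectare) 0.0001048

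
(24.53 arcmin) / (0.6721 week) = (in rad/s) 1.755e-08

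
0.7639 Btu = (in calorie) 192.6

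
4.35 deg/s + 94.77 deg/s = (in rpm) 16.52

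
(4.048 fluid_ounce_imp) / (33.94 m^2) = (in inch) 0.0001334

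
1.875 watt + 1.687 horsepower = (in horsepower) 1.69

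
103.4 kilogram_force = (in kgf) 103.4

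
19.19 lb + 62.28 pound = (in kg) 36.95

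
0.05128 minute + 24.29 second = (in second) 27.37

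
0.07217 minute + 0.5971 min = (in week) 6.64e-05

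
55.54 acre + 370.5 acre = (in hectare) 172.4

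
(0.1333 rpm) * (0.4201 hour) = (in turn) 3.36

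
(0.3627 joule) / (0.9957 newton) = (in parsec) 1.181e-17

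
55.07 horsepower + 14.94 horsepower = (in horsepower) 70.01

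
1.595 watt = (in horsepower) 0.002139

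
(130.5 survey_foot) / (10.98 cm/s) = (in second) 362.3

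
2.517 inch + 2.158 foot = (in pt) 2046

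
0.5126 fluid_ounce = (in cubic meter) 1.516e-05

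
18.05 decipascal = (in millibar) 0.01805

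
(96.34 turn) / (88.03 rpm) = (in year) 2.082e-06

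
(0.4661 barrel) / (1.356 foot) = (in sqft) 1.93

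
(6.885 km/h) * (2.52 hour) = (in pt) 4.918e+07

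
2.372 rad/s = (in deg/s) 135.9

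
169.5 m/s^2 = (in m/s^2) 169.5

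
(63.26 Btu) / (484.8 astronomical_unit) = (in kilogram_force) 9.384e-11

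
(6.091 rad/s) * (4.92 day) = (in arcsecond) 5.341e+11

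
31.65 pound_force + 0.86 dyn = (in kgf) 14.36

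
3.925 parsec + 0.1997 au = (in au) 8.096e+05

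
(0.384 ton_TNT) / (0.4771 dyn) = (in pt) 9.546e+17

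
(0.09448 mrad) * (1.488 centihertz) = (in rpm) 1.342e-05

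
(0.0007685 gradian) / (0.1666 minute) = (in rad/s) 1.208e-06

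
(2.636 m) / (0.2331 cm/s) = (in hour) 0.3141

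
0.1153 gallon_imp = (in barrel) 0.003297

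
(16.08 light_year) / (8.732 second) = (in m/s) 1.742e+16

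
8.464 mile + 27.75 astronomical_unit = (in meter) 4.151e+12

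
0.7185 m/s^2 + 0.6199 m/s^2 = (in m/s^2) 1.338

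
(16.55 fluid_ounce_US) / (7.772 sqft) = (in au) 4.531e-15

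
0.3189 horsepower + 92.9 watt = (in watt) 330.7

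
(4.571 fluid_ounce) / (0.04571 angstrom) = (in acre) 7308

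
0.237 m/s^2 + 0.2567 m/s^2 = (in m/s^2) 0.4937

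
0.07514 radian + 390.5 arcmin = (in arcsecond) 3.893e+04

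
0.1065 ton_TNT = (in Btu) 4.223e+05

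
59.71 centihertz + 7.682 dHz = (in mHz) 1365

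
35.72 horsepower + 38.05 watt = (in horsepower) 35.77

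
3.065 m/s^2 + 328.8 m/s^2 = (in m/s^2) 331.9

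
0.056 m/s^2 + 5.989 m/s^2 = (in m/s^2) 6.045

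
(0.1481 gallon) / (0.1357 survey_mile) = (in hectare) 2.567e-10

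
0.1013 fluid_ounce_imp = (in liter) 0.002878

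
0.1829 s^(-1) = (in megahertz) 1.829e-07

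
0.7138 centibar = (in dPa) 7138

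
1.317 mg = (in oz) 4.646e-05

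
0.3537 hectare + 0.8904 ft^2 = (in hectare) 0.3537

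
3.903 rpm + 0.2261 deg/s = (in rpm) 3.941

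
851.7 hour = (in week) 5.07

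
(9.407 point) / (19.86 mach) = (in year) 1.556e-14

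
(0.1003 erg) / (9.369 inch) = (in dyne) 0.004215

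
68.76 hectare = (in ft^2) 7.401e+06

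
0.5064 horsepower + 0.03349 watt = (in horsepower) 0.5064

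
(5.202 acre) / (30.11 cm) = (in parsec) 2.266e-12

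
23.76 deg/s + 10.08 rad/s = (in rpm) 100.2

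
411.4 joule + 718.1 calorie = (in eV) 2.132e+22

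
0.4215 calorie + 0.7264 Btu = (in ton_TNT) 1.836e-07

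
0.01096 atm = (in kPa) 1.111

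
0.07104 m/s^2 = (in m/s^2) 0.07104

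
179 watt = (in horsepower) 0.24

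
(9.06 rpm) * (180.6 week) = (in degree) 5.938e+09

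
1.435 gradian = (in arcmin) 77.49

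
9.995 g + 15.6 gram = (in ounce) 0.9028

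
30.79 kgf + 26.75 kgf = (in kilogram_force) 57.54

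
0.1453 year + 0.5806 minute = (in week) 7.576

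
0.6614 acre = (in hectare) 0.2677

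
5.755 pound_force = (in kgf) 2.61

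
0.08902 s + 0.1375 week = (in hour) 23.1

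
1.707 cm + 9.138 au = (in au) 9.138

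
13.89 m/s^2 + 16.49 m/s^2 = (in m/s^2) 30.38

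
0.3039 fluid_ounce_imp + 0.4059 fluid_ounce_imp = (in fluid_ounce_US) 0.6819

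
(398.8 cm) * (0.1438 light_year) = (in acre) 1.341e+12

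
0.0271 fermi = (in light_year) 2.864e-33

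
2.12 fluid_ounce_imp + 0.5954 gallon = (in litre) 2.314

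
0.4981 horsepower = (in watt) 371.4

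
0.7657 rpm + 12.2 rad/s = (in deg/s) 703.6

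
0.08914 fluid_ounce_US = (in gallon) 0.0006964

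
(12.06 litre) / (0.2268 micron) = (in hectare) 5.317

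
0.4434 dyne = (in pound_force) 9.968e-07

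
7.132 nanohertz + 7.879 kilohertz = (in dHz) 7.879e+04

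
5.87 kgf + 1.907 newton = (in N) 59.47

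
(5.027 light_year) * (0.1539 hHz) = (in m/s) 7.319e+17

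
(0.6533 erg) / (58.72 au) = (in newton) 7.437e-21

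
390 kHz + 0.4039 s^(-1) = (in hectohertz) 3900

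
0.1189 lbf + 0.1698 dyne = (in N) 0.5289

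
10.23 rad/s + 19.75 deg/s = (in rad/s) 10.57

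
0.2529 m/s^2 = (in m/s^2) 0.2529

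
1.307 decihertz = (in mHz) 130.7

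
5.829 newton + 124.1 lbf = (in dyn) 5.579e+07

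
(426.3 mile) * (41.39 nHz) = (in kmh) 0.1022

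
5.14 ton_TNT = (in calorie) 5.14e+09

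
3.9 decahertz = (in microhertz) 3.9e+07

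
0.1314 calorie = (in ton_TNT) 1.314e-10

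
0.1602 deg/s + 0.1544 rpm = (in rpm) 0.1811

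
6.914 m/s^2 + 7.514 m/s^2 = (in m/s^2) 14.43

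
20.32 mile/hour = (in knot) 17.66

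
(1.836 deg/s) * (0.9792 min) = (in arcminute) 6472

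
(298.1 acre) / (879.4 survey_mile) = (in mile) 0.0005297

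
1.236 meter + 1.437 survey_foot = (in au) 1.119e-11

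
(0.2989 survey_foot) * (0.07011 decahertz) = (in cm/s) 6.387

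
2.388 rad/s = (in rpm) 22.8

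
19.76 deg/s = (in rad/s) 0.3449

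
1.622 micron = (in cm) 0.0001622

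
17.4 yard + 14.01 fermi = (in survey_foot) 52.2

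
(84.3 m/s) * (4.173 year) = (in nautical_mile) 5.99e+06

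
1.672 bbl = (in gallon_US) 70.22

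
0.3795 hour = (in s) 1366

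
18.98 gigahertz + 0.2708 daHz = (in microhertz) 1.898e+16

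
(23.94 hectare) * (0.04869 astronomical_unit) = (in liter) 1.744e+18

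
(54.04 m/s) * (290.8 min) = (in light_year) 9.966e-11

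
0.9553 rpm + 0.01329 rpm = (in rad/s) 0.1014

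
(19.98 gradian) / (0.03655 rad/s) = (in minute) 0.1431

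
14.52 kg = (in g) 1.452e+04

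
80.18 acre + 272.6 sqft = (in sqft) 3.493e+06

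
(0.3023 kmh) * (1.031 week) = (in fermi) 5.236e+19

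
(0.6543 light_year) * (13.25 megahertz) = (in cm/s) 8.202e+24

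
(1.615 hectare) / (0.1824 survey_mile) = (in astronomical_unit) 3.678e-10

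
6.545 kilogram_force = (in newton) 64.18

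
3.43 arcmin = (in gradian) 0.06352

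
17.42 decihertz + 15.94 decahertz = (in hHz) 1.611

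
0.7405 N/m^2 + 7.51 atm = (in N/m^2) 7.61e+05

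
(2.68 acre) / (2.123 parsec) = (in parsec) 5.365e-30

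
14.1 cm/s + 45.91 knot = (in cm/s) 2376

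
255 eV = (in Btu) 3.872e-20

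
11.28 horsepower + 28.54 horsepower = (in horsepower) 39.82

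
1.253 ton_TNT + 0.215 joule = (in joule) 5.243e+09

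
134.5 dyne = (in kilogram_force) 0.0001372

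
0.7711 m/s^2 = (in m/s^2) 0.7711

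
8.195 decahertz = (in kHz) 0.08195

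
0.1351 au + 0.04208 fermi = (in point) 5.729e+13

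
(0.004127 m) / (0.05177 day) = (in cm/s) 9.227e-05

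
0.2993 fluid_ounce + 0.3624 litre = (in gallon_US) 0.09807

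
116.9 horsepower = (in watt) 8.717e+04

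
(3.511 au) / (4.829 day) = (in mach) 3697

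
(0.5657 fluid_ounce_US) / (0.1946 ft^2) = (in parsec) 2.999e-20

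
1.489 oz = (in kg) 0.04221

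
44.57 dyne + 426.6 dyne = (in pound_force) 0.001059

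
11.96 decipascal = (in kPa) 0.001196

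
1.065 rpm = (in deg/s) 6.39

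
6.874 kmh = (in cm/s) 190.9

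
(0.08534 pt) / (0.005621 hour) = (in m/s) 1.488e-06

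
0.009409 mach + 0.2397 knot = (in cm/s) 332.7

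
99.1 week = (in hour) 1.665e+04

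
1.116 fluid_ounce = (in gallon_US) 0.008719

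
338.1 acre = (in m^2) 1.368e+06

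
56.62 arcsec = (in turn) 4.369e-05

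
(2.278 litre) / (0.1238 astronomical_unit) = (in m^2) 1.23e-13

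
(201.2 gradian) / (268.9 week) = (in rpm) 1.856e-07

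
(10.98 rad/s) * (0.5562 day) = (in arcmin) 1.814e+09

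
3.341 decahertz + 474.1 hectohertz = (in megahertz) 0.04744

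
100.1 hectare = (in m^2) 1.001e+06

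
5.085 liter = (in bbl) 0.03198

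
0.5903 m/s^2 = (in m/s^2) 0.5903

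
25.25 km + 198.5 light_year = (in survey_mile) 1.167e+15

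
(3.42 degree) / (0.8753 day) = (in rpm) 7.537e-06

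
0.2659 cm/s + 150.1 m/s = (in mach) 0.4408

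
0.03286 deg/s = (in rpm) 0.005477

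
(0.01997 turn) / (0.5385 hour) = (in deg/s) 0.003708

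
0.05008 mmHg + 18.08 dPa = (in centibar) 0.008485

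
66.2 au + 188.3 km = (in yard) 1.083e+13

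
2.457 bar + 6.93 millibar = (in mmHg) 1848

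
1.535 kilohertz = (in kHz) 1.535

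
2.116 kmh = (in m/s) 0.5878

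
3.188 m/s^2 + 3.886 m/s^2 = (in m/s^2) 7.074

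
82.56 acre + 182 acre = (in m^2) 1.071e+06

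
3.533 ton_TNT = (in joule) 1.478e+10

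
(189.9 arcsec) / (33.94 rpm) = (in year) 8.214e-12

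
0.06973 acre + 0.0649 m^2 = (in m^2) 282.3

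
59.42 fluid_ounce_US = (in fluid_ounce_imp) 61.85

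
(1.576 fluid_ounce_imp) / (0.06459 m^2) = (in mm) 0.6933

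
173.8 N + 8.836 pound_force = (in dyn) 2.131e+07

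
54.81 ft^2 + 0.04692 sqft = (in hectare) 0.0005096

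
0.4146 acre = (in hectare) 0.1678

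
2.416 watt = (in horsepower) 0.00324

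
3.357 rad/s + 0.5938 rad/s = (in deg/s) 226.4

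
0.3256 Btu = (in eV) 2.144e+21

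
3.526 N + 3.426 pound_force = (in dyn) 1.877e+06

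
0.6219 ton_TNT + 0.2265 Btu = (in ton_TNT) 0.6219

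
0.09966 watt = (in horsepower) 0.0001336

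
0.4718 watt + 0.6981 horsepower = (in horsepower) 0.6987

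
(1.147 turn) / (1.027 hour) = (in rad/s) 0.001949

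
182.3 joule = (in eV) 1.138e+21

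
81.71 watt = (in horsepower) 0.1096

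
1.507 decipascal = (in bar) 1.507e-06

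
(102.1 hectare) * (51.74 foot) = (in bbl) 1.013e+08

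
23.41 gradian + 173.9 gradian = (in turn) 0.4933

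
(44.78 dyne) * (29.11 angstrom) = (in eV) 8.136e+06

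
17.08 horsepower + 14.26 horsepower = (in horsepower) 31.34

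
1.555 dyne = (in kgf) 1.586e-06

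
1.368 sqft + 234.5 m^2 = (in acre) 0.05798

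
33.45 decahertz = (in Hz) 334.5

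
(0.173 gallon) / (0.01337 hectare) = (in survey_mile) 3.044e-09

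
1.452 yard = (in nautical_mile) 0.0007169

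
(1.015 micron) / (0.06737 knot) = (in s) 2.929e-05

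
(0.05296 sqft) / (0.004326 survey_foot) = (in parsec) 1.209e-16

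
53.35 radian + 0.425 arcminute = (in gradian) 3396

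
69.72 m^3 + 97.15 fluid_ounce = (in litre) 6.972e+04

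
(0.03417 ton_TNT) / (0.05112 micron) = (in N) 2.797e+15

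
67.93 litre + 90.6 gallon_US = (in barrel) 2.584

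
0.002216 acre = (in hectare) 0.0008968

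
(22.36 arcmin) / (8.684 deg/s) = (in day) 4.967e-07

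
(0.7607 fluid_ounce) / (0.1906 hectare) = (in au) 7.89e-20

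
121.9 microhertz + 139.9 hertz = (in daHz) 13.99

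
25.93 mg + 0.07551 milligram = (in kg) 2.601e-05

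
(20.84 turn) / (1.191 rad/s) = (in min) 1.832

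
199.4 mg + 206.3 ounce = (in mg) 5.849e+06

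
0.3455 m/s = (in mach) 0.001015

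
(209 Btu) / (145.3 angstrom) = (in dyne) 1.518e+18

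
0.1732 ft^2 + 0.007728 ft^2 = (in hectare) 1.681e-06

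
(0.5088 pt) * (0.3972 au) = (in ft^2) 1.148e+08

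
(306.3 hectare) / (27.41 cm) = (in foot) 3.666e+07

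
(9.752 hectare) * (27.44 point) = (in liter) 9.44e+05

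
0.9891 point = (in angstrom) 3.489e+06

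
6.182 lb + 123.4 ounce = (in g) 6302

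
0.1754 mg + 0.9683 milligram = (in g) 0.001144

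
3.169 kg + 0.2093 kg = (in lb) 7.448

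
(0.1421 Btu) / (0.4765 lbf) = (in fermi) 7.073e+16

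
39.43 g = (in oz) 1.391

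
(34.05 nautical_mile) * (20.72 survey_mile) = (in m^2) 2.103e+09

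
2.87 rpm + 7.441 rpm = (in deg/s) 61.87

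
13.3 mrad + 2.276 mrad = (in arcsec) 3213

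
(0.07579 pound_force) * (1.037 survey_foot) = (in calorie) 0.02547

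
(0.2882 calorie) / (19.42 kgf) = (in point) 17.95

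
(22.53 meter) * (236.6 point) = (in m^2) 1.881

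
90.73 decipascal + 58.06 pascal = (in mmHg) 0.5035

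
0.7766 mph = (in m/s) 0.3472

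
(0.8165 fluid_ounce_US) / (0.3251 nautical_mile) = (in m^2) 4.011e-08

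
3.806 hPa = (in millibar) 3.806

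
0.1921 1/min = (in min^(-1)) 0.1921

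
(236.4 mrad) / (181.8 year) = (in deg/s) 2.362e-09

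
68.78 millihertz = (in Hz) 0.06878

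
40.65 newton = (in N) 40.65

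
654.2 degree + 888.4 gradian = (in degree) 1454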